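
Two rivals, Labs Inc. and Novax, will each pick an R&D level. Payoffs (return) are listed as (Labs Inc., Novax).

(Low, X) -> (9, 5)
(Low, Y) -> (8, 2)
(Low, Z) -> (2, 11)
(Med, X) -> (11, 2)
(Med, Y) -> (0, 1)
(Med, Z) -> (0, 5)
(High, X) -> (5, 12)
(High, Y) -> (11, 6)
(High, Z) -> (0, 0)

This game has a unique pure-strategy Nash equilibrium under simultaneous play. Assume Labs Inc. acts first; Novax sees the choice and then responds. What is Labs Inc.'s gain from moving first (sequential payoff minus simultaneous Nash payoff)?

Novax best-responds to each possible Labs Inc. move:
- Low: Novax compares 5, 2, 11 and picks Z; Labs Inc. would get 2.
- Med: Novax compares 2, 1, 5 and picks Z; Labs Inc. would get 0.
- High: Novax compares 12, 6, 0 and picks X; Labs Inc. would get 5.
Maximizing over 2, 0, 5, Labs Inc. chooses High. Subgame-perfect outcome: (High, X) with payoffs (5, 12).
For the simultaneous game, intersect best replies.
Labs Inc.'s best replies: X→Med; Y→High; Z→Low.
Novax's best replies: Low→Z; Med→Z; High→X.
Only (Low, Z) has each player best-responding; Nash payoffs (2, 11).
Labs Inc.'s commitment gain: 5 − 2 = 3.

3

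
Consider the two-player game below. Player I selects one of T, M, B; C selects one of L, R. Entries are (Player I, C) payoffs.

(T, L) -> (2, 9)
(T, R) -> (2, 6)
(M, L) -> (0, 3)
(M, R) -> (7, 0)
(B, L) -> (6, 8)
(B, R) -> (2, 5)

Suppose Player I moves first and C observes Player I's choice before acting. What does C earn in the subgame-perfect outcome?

Work backward from C's decision.
- T → C plays L (best of 9, 6); Player I gets 2.
- M → C plays L (best of 3, 0); Player I gets 0.
- B → C plays L (best of 8, 5); Player I gets 6.
Player I's induced payoffs are 2, 0, 6, so Player I commits to B. Subgame-perfect outcome: (B, L) with payoffs (6, 8).

8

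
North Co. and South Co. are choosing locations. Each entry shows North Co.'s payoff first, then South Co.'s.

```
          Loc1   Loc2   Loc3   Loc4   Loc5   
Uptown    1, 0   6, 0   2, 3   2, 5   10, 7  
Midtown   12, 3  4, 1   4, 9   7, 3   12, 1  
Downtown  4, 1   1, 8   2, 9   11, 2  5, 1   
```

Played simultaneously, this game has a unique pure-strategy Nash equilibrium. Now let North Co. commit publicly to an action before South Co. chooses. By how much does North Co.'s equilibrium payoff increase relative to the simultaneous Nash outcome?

6

South Co. best-responds to each possible North Co. move:
- Uptown: South Co. compares 0, 0, 3, 5, 7 and picks Loc5; North Co. would get 10.
- Midtown: South Co. compares 3, 1, 9, 3, 1 and picks Loc3; North Co. would get 4.
- Downtown: South Co. compares 1, 8, 9, 2, 1 and picks Loc3; North Co. would get 2.
North Co.'s induced payoffs are 10, 4, 2, so North Co. commits to Uptown. Subgame-perfect outcome: (Uptown, Loc5) with payoffs (10, 7).
Under simultaneous play:
North Co.'s best replies: Loc1→Midtown; Loc2→Uptown; Loc3→Midtown; Loc4→Downtown; Loc5→Midtown.
South Co.'s best replies: Uptown→Loc5; Midtown→Loc3; Downtown→Loc3.
Only (Midtown, Loc3) has each player best-responding; Nash payoffs (4, 9).
North Co.'s commitment gain: 10 − 4 = 6.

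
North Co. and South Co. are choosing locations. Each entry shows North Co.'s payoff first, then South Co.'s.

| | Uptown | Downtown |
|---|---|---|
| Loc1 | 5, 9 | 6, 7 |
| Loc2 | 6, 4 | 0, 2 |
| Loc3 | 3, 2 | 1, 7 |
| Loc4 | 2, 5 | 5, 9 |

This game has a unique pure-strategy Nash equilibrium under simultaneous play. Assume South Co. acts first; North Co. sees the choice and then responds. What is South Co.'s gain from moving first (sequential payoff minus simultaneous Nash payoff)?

Solve by backward induction (South Co. leads).
- Uptown: North Co. compares 5, 6, 3, 2 and picks Loc2; South Co. would get 4.
- Downtown: North Co. compares 6, 0, 1, 5 and picks Loc1; South Co. would get 7.
Among 4, 7, the best is 7 at Downtown. Subgame-perfect outcome: (Loc1, Downtown) with payoffs (6, 7).
Under simultaneous play:
North Co.'s best replies: Uptown→Loc2; Downtown→Loc1.
South Co.'s best replies: Loc1→Uptown; Loc2→Uptown; Loc3→Downtown; Loc4→Downtown.
Only (Loc2, Uptown) has each player best-responding; Nash payoffs (6, 4).
South Co.'s commitment gain: 7 − 4 = 3.

3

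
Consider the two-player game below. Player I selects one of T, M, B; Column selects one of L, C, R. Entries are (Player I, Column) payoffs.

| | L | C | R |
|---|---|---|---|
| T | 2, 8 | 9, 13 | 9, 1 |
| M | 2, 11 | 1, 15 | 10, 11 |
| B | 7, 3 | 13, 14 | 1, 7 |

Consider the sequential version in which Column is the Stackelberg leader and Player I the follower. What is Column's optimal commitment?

Solve by backward induction (Column leads).
- L → Player I plays B (best of 2, 2, 7); Column gets 3.
- C → Player I plays B (best of 9, 1, 13); Column gets 14.
- R → Player I plays M (best of 9, 10, 1); Column gets 11.
Maximizing over 3, 14, 11, Column chooses C. Subgame-perfect outcome: (B, C) with payoffs (13, 14).

C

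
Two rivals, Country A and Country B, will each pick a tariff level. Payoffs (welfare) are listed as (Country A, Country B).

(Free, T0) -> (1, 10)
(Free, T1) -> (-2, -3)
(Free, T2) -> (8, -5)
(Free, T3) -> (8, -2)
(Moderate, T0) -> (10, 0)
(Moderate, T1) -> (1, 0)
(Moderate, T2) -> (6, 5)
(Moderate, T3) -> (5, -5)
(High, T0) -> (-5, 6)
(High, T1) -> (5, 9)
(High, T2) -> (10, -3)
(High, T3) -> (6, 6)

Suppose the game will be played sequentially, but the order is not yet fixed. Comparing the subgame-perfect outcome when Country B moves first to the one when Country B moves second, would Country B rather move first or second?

If Country A leads: Country B's best replies are Free→T0, Moderate→T2, High→T1; Country A's induced payoffs 1, 6, 5; outcome (Moderate, T2), payoffs (6, 5).
If Country B leads: Country A's best replies are T0→Moderate, T1→High, T2→High, T3→Free; Country B's induced payoffs 0, 9, -3, -2; outcome (High, T1), payoffs (5, 9).
Country B gets 9 moving first and 5 moving second, so Country B prefers to move first.

first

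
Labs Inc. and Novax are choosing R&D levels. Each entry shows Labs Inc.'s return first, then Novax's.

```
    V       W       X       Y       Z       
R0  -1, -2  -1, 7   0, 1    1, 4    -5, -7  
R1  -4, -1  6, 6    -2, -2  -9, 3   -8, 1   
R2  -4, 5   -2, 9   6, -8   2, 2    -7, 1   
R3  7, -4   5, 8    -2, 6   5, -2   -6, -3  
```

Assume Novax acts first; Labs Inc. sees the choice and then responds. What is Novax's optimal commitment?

Labs Inc. best-responds to each possible Novax move:
- V: Labs Inc. compares -1, -4, -4, 7 and picks R3; Novax would get -4.
- W: Labs Inc. compares -1, 6, -2, 5 and picks R1; Novax would get 6.
- X: Labs Inc. compares 0, -2, 6, -2 and picks R2; Novax would get -8.
- Y: Labs Inc. compares 1, -9, 2, 5 and picks R3; Novax would get -2.
- Z: Labs Inc. compares -5, -8, -7, -6 and picks R0; Novax would get -7.
Among -4, 6, -8, -2, -7, the best is 6 at W. Subgame-perfect outcome: (R1, W) with payoffs (6, 6).

W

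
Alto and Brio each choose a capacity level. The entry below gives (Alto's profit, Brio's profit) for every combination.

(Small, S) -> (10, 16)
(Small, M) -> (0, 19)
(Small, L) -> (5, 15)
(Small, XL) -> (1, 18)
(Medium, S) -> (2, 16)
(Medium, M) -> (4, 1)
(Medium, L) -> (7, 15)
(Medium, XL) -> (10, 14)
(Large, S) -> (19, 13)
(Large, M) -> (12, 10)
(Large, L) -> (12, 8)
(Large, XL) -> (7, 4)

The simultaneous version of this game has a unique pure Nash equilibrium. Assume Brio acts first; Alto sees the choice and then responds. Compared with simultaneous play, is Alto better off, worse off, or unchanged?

worse off

Work backward from Alto's decision.
- S: BR = Large, leader payoff 13.
- M: BR = Large, leader payoff 10.
- L: BR = Large, leader payoff 8.
- XL: BR = Medium, leader payoff 14.
Among 13, 10, 8, 14, the best is 14 at XL. Subgame-perfect outcome: (Medium, XL) with payoffs (10, 14).
Now find the simultaneous Nash equilibrium.
Alto's best replies: S→Large; M→Large; L→Large; XL→Medium.
Brio's best replies: Small→M; Medium→S; Large→S.
The unique mutual best reply is (Large, S), giving (19, 13).
Alto earns 10 sequentially versus 19 at the Nash outcome: worse off.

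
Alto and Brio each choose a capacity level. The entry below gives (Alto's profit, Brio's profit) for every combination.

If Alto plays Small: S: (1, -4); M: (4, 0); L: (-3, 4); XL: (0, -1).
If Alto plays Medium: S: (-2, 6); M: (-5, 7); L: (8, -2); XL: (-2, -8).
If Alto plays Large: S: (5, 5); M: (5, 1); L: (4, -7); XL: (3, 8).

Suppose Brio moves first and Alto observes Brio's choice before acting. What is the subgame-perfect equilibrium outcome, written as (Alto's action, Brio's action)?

Alto best-responds to each possible Brio move:
- S → Alto plays Large (best of 1, -2, 5); Brio gets 5.
- M → Alto plays Large (best of 4, -5, 5); Brio gets 1.
- L → Alto plays Medium (best of -3, 8, 4); Brio gets -2.
- XL → Alto plays Large (best of 0, -2, 3); Brio gets 8.
Among 5, 1, -2, 8, the best is 8 at XL. Subgame-perfect outcome: (Large, XL) with payoffs (3, 8).

(Large, XL)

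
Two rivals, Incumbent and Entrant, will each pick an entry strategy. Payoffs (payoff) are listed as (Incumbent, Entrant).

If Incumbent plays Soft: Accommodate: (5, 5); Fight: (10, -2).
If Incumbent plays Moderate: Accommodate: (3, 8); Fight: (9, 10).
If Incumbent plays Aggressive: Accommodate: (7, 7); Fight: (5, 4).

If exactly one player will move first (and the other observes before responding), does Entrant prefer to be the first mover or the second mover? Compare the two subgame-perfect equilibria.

If Incumbent leads: Entrant's best replies are Soft→Accommodate, Moderate→Fight, Aggressive→Accommodate; Incumbent's induced payoffs 5, 9, 7; outcome (Moderate, Fight), payoffs (9, 10).
If Entrant leads: Incumbent's best replies are Accommodate→Aggressive, Fight→Soft; Entrant's induced payoffs 7, -2; outcome (Aggressive, Accommodate), payoffs (7, 7).
Entrant gets 7 moving first and 10 moving second, so Entrant prefers to move second.

second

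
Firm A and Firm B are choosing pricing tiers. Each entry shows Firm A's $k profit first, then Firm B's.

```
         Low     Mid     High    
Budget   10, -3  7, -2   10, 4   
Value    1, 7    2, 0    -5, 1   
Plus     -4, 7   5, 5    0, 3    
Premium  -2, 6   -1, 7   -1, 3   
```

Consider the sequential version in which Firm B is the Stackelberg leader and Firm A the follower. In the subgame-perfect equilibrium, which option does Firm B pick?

High

Firm A best-responds to each possible Firm B move:
- Low: Firm A compares 10, 1, -4, -2 and picks Budget; Firm B would get -3.
- Mid: Firm A compares 7, 2, 5, -1 and picks Budget; Firm B would get -2.
- High: Firm A compares 10, -5, 0, -1 and picks Budget; Firm B would get 4.
Among -3, -2, 4, the best is 4 at High. Subgame-perfect outcome: (Budget, High) with payoffs (10, 4).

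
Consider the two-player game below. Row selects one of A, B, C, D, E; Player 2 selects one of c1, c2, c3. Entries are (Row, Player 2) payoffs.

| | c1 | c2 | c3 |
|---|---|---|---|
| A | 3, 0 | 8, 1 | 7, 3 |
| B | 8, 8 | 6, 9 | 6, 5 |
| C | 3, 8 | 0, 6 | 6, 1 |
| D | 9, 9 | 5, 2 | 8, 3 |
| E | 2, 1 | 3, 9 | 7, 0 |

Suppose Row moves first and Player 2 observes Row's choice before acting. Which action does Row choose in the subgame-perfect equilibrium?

Solve by backward induction (Row leads).
- A → Player 2 plays c3 (best of 0, 1, 3); Row gets 7.
- B → Player 2 plays c2 (best of 8, 9, 5); Row gets 6.
- C → Player 2 plays c1 (best of 8, 6, 1); Row gets 3.
- D → Player 2 plays c1 (best of 9, 2, 3); Row gets 9.
- E → Player 2 plays c2 (best of 1, 9, 0); Row gets 3.
Maximizing over 7, 6, 3, 9, 3, Row chooses D. Subgame-perfect outcome: (D, c1) with payoffs (9, 9).

D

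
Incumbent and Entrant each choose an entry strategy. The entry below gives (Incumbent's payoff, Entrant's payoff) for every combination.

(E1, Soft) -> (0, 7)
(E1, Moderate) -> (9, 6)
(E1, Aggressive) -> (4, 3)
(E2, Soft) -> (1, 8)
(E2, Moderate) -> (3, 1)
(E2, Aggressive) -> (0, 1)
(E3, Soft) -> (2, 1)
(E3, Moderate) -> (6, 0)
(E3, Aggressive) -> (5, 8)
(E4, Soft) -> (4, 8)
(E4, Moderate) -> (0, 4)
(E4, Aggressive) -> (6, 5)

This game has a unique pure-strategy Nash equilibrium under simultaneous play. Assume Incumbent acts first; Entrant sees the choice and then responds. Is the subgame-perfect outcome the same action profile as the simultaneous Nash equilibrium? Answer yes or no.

no

Entrant best-responds to each possible Incumbent move:
- E1: Entrant compares 7, 6, 3 and picks Soft; Incumbent would get 0.
- E2: Entrant compares 8, 1, 1 and picks Soft; Incumbent would get 1.
- E3: Entrant compares 1, 0, 8 and picks Aggressive; Incumbent would get 5.
- E4: Entrant compares 8, 4, 5 and picks Soft; Incumbent would get 4.
Maximizing over 0, 1, 5, 4, Incumbent chooses E3. Subgame-perfect outcome: (E3, Aggressive) with payoffs (5, 8).
Under simultaneous play:
Incumbent's best replies: Soft→E4; Moderate→E1; Aggressive→E4.
Entrant's best replies: E1→Soft; E2→Soft; E3→Aggressive; E4→Soft.
Only (E4, Soft) has each player best-responding; Nash payoffs (4, 8).
Sequential outcome (E3, Aggressive) differs from the Nash profile (E4, Soft).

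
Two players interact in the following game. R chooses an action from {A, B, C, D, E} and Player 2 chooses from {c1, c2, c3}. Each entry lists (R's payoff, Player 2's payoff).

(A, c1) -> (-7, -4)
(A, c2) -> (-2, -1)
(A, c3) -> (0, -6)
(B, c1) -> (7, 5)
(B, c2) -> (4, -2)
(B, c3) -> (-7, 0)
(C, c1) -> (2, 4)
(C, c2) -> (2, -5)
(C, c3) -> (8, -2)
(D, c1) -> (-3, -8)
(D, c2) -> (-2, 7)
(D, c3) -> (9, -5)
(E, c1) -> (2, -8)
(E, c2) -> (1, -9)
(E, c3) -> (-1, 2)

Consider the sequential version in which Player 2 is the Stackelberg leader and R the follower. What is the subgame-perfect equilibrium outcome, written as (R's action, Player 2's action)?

Work backward from R's decision.
- c1: R compares -7, 7, 2, -3, 2 and picks B; Player 2 would get 5.
- c2: R compares -2, 4, 2, -2, 1 and picks B; Player 2 would get -2.
- c3: R compares 0, -7, 8, 9, -1 and picks D; Player 2 would get -5.
Player 2's induced payoffs are 5, -2, -5, so Player 2 commits to c1. Subgame-perfect outcome: (B, c1) with payoffs (7, 5).

(B, c1)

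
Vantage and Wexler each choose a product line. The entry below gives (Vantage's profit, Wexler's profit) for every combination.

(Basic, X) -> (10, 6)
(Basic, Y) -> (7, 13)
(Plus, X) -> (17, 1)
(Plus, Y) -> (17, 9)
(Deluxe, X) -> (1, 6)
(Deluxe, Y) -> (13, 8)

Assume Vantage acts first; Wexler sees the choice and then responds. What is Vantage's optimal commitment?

Plus

Work backward from Wexler's decision.
- Basic → Wexler plays Y (best of 6, 13); Vantage gets 7.
- Plus → Wexler plays Y (best of 1, 9); Vantage gets 17.
- Deluxe → Wexler plays Y (best of 6, 8); Vantage gets 13.
Among 7, 17, 13, the best is 17 at Plus. Subgame-perfect outcome: (Plus, Y) with payoffs (17, 9).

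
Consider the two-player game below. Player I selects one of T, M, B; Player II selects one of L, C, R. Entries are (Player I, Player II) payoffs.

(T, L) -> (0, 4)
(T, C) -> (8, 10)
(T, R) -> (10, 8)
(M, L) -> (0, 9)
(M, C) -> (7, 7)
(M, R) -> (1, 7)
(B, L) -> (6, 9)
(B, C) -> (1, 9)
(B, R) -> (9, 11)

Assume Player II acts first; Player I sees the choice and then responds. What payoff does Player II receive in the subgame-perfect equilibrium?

Work backward from Player I's decision.
- L: Player I compares 0, 0, 6 and picks B; Player II would get 9.
- C: Player I compares 8, 7, 1 and picks T; Player II would get 10.
- R: Player I compares 10, 1, 9 and picks T; Player II would get 8.
Maximizing over 9, 10, 8, Player II chooses C. Subgame-perfect outcome: (T, C) with payoffs (8, 10).

10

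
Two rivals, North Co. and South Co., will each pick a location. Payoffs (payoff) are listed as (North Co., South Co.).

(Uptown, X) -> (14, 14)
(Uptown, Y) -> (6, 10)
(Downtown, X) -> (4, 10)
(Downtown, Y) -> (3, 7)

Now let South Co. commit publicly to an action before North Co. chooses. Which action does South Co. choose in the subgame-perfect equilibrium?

X

Work backward from North Co.'s decision.
- X: North Co. compares 14, 4 and picks Uptown; South Co. would get 14.
- Y: North Co. compares 6, 3 and picks Uptown; South Co. would get 10.
Among 14, 10, the best is 14 at X. Subgame-perfect outcome: (Uptown, X) with payoffs (14, 14).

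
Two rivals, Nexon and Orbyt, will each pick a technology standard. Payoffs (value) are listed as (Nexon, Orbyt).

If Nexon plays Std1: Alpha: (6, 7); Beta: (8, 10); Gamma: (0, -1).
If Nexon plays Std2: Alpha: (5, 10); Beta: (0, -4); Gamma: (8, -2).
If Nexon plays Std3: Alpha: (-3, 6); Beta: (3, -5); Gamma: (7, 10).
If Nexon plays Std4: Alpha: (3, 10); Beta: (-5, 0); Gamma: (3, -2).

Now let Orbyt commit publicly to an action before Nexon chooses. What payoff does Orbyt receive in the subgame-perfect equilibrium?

10

Nexon best-responds to each possible Orbyt move:
- Alpha: BR = Std1, leader payoff 7.
- Beta: BR = Std1, leader payoff 10.
- Gamma: BR = Std2, leader payoff -2.
Maximizing over 7, 10, -2, Orbyt chooses Beta. Subgame-perfect outcome: (Std1, Beta) with payoffs (8, 10).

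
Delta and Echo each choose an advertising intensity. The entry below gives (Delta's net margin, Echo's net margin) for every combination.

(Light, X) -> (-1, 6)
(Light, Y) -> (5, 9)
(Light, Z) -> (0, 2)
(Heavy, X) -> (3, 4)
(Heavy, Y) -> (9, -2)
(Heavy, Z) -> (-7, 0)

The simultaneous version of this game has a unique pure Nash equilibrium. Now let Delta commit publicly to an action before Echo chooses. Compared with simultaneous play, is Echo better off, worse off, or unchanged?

better off

Work backward from Echo's decision.
- Light: BR = Y, leader payoff 5.
- Heavy: BR = X, leader payoff 3.
Maximizing over 5, 3, Delta chooses Light. Subgame-perfect outcome: (Light, Y) with payoffs (5, 9).
Now find the simultaneous Nash equilibrium.
Delta's best replies: X→Heavy; Y→Heavy; Z→Light.
Echo's best replies: Light→Y; Heavy→X.
Only (Heavy, X) has each player best-responding; Nash payoffs (3, 4).
Echo earns 9 sequentially versus 4 at the Nash outcome: better off.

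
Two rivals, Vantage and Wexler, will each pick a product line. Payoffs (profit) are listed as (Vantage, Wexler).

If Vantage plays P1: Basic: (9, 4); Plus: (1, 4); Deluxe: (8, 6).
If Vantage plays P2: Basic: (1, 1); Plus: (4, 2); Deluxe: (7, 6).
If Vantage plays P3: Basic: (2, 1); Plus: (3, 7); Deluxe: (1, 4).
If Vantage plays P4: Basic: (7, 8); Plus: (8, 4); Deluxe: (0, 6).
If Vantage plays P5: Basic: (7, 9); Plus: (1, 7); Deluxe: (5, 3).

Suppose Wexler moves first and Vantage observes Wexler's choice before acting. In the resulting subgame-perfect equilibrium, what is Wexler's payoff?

6

Work backward from Vantage's decision.
- Basic: Vantage compares 9, 1, 2, 7, 7 and picks P1; Wexler would get 4.
- Plus: Vantage compares 1, 4, 3, 8, 1 and picks P4; Wexler would get 4.
- Deluxe: Vantage compares 8, 7, 1, 0, 5 and picks P1; Wexler would get 6.
Among 4, 4, 6, the best is 6 at Deluxe. Subgame-perfect outcome: (P1, Deluxe) with payoffs (8, 6).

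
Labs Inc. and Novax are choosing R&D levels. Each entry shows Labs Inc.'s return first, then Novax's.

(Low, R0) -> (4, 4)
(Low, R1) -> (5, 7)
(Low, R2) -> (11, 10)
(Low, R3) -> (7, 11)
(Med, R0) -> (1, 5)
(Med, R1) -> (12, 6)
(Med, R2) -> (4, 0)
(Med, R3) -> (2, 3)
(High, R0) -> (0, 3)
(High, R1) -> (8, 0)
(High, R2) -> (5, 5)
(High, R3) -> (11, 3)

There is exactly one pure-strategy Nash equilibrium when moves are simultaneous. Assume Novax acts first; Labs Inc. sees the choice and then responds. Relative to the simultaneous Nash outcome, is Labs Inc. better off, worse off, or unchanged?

Solve by backward induction (Novax leads).
- R0 → Labs Inc. plays Low (best of 4, 1, 0); Novax gets 4.
- R1 → Labs Inc. plays Med (best of 5, 12, 8); Novax gets 6.
- R2 → Labs Inc. plays Low (best of 11, 4, 5); Novax gets 10.
- R3 → Labs Inc. plays High (best of 7, 2, 11); Novax gets 3.
Among 4, 6, 10, 3, the best is 10 at R2. Subgame-perfect outcome: (Low, R2) with payoffs (11, 10).
For the simultaneous game, intersect best replies.
Labs Inc.'s best replies: R0→Low; R1→Med; R2→Low; R3→High.
Novax's best replies: Low→R3; Med→R1; High→R2.
Only (Med, R1) has each player best-responding; Nash payoffs (12, 6).
Labs Inc. earns 11 sequentially versus 12 at the Nash outcome: worse off.

worse off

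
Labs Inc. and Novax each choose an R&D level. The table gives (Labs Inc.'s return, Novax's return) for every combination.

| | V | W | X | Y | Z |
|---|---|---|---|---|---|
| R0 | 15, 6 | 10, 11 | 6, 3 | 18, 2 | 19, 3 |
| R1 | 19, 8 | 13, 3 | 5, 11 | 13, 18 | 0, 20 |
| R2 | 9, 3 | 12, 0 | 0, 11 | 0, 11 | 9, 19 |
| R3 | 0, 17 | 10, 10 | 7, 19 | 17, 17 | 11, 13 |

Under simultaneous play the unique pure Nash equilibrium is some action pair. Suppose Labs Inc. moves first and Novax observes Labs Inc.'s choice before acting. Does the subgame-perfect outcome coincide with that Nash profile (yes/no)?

Backward induction with Labs Inc. moving first.
- R0: BR = W, leader payoff 10.
- R1: BR = Z, leader payoff 0.
- R2: BR = Z, leader payoff 9.
- R3: BR = X, leader payoff 7.
Maximizing over 10, 0, 9, 7, Labs Inc. chooses R0. Subgame-perfect outcome: (R0, W) with payoffs (10, 11).
Under simultaneous play:
Labs Inc.'s best replies: V→R1; W→R1; X→R3; Y→R0; Z→R0.
Novax's best replies: R0→W; R1→Z; R2→Z; R3→X.
The unique mutual best reply is (R3, X), giving (7, 19).
Sequential outcome (R0, W) differs from the Nash profile (R3, X).

no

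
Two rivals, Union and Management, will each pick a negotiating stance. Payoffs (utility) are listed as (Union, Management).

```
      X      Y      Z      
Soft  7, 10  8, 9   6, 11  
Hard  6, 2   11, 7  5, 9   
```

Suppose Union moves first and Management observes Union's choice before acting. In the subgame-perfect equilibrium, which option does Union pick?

Solve by backward induction (Union leads).
- Soft → Management plays Z (best of 10, 9, 11); Union gets 6.
- Hard → Management plays Z (best of 2, 7, 9); Union gets 5.
Among 6, 5, the best is 6 at Soft. Subgame-perfect outcome: (Soft, Z) with payoffs (6, 11).

Soft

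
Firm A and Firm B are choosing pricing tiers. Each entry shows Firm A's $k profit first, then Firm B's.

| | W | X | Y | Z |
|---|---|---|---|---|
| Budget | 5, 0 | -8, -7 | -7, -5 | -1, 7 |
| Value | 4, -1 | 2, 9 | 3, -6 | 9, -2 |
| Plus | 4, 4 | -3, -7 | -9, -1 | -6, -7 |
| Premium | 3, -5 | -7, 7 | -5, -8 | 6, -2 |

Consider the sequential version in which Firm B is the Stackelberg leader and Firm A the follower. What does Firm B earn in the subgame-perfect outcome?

9

Backward induction with Firm B moving first.
- W: Firm A compares 5, 4, 4, 3 and picks Budget; Firm B would get 0.
- X: Firm A compares -8, 2, -3, -7 and picks Value; Firm B would get 9.
- Y: Firm A compares -7, 3, -9, -5 and picks Value; Firm B would get -6.
- Z: Firm A compares -1, 9, -6, 6 and picks Value; Firm B would get -2.
Firm B's induced payoffs are 0, 9, -6, -2, so Firm B commits to X. Subgame-perfect outcome: (Value, X) with payoffs (2, 9).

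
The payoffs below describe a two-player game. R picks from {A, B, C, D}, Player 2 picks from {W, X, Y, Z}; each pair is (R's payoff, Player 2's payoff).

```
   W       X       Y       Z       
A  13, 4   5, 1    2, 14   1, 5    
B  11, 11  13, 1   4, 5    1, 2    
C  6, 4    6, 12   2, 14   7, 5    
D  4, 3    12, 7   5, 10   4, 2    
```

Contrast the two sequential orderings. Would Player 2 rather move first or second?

second

If R leads: Player 2's best replies are A→Y, B→W, C→Y, D→Y; R's induced payoffs 2, 11, 2, 5; outcome (B, W), payoffs (11, 11).
If Player 2 leads: R's best replies are W→A, X→B, Y→D, Z→C; Player 2's induced payoffs 4, 1, 10, 5; outcome (D, Y), payoffs (5, 10).
Player 2 gets 10 moving first and 11 moving second, so Player 2 prefers to move second.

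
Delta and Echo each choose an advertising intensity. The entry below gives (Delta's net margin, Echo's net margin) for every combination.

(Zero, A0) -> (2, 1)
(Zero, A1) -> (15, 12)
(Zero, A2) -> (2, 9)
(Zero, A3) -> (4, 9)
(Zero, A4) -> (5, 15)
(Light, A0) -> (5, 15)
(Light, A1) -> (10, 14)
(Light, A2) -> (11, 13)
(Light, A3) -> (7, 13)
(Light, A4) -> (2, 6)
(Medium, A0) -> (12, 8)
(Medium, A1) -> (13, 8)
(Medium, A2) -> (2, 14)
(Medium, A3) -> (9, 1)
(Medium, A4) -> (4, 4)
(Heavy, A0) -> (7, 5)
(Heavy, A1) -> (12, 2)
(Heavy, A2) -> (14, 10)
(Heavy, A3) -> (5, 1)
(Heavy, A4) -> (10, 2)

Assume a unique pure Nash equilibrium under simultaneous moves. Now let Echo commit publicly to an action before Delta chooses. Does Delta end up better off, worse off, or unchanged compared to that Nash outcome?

better off

Solve by backward induction (Echo leads).
- A0 → Delta plays Medium (best of 2, 5, 12, 7); Echo gets 8.
- A1 → Delta plays Zero (best of 15, 10, 13, 12); Echo gets 12.
- A2 → Delta plays Heavy (best of 2, 11, 2, 14); Echo gets 10.
- A3 → Delta plays Medium (best of 4, 7, 9, 5); Echo gets 1.
- A4 → Delta plays Heavy (best of 5, 2, 4, 10); Echo gets 2.
Among 8, 12, 10, 1, 2, the best is 12 at A1. Subgame-perfect outcome: (Zero, A1) with payoffs (15, 12).
Now find the simultaneous Nash equilibrium.
Delta's best replies: A0→Medium; A1→Zero; A2→Heavy; A3→Medium; A4→Heavy.
Echo's best replies: Zero→A4; Light→A0; Medium→A2; Heavy→A2.
The unique mutual best reply is (Heavy, A2), giving (14, 10).
Delta earns 15 sequentially versus 14 at the Nash outcome: better off.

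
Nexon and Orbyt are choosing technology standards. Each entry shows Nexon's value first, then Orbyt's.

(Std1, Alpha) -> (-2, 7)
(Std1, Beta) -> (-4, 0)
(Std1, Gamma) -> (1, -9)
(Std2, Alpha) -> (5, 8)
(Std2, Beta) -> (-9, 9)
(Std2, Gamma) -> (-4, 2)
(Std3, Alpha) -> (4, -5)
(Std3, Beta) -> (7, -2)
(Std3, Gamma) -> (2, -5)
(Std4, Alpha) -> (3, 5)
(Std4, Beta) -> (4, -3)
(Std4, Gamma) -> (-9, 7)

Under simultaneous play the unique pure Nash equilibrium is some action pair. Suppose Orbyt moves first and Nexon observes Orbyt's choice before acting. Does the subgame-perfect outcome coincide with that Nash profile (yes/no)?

Backward induction with Orbyt moving first.
- Alpha → Nexon plays Std2 (best of -2, 5, 4, 3); Orbyt gets 8.
- Beta → Nexon plays Std3 (best of -4, -9, 7, 4); Orbyt gets -2.
- Gamma → Nexon plays Std3 (best of 1, -4, 2, -9); Orbyt gets -5.
Orbyt's induced payoffs are 8, -2, -5, so Orbyt commits to Alpha. Subgame-perfect outcome: (Std2, Alpha) with payoffs (5, 8).
For the simultaneous game, intersect best replies.
Nexon's best replies: Alpha→Std2; Beta→Std3; Gamma→Std3.
Orbyt's best replies: Std1→Alpha; Std2→Beta; Std3→Beta; Std4→Gamma.
Only (Std3, Beta) has each player best-responding; Nash payoffs (7, -2).
Sequential outcome (Std2, Alpha) differs from the Nash profile (Std3, Beta).

no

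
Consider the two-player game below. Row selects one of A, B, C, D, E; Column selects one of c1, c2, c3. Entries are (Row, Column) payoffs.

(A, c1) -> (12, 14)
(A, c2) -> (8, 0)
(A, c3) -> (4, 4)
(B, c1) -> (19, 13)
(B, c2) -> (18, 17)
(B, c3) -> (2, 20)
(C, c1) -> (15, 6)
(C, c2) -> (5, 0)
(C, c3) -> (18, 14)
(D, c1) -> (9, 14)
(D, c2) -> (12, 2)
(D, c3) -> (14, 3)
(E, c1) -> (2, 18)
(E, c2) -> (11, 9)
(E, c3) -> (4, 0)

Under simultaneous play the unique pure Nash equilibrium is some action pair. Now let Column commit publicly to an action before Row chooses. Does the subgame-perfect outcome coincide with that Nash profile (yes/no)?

Backward induction with Column moving first.
- c1: Row compares 12, 19, 15, 9, 2 and picks B; Column would get 13.
- c2: Row compares 8, 18, 5, 12, 11 and picks B; Column would get 17.
- c3: Row compares 4, 2, 18, 14, 4 and picks C; Column would get 14.
Maximizing over 13, 17, 14, Column chooses c2. Subgame-perfect outcome: (B, c2) with payoffs (18, 17).
Under simultaneous play:
Row's best replies: c1→B; c2→B; c3→C.
Column's best replies: A→c1; B→c3; C→c3; D→c1; E→c1.
The unique mutual best reply is (C, c3), giving (18, 14).
Sequential outcome (B, c2) differs from the Nash profile (C, c3).

no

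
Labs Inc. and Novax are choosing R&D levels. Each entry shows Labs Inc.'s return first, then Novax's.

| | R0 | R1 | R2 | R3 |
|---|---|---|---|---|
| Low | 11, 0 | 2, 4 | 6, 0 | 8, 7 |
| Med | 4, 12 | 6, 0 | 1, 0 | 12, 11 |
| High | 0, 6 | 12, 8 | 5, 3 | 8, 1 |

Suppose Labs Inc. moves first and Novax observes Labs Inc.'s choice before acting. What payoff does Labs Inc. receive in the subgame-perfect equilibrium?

Novax best-responds to each possible Labs Inc. move:
- Low → Novax plays R3 (best of 0, 4, 0, 7); Labs Inc. gets 8.
- Med → Novax plays R0 (best of 12, 0, 0, 11); Labs Inc. gets 4.
- High → Novax plays R1 (best of 6, 8, 3, 1); Labs Inc. gets 12.
Maximizing over 8, 4, 12, Labs Inc. chooses High. Subgame-perfect outcome: (High, R1) with payoffs (12, 8).

12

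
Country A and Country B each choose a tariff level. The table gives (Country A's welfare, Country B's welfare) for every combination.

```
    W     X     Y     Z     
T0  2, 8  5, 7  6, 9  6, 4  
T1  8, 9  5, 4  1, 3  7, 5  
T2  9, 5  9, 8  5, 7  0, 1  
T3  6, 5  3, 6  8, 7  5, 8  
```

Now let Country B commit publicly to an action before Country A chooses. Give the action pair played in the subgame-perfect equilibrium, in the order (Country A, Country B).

(T2, X)

Solve by backward induction (Country B leads).
- W → Country A plays T2 (best of 2, 8, 9, 6); Country B gets 5.
- X → Country A plays T2 (best of 5, 5, 9, 3); Country B gets 8.
- Y → Country A plays T3 (best of 6, 1, 5, 8); Country B gets 7.
- Z → Country A plays T1 (best of 6, 7, 0, 5); Country B gets 5.
Country B's induced payoffs are 5, 8, 7, 5, so Country B commits to X. Subgame-perfect outcome: (T2, X) with payoffs (9, 8).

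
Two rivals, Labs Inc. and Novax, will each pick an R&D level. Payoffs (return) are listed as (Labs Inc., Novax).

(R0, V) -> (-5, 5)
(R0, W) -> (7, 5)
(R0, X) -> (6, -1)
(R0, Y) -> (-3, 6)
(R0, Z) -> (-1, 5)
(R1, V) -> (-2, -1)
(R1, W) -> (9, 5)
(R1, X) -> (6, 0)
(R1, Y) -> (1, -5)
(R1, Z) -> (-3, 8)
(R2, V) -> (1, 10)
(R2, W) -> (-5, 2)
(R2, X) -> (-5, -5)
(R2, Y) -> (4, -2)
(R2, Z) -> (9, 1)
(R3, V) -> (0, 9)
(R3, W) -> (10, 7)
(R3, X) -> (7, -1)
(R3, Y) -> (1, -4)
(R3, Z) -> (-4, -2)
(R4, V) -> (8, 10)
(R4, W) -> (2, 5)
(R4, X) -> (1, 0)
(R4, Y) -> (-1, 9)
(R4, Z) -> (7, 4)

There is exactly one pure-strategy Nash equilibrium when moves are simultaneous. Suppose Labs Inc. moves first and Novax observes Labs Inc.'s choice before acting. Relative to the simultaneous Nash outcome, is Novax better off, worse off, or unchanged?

Backward induction with Labs Inc. moving first.
- R0: Novax compares 5, 5, -1, 6, 5 and picks Y; Labs Inc. would get -3.
- R1: Novax compares -1, 5, 0, -5, 8 and picks Z; Labs Inc. would get -3.
- R2: Novax compares 10, 2, -5, -2, 1 and picks V; Labs Inc. would get 1.
- R3: Novax compares 9, 7, -1, -4, -2 and picks V; Labs Inc. would get 0.
- R4: Novax compares 10, 5, 0, 9, 4 and picks V; Labs Inc. would get 8.
Labs Inc.'s induced payoffs are -3, -3, 1, 0, 8, so Labs Inc. commits to R4. Subgame-perfect outcome: (R4, V) with payoffs (8, 10).
Now find the simultaneous Nash equilibrium.
Labs Inc.'s best replies: V→R4; W→R3; X→R3; Y→R2; Z→R2.
Novax's best replies: R0→Y; R1→Z; R2→V; R3→V; R4→V.
Only (R4, V) has each player best-responding; Nash payoffs (8, 10).
Novax earns 10 sequentially versus 10 at the Nash outcome: unchanged.

unchanged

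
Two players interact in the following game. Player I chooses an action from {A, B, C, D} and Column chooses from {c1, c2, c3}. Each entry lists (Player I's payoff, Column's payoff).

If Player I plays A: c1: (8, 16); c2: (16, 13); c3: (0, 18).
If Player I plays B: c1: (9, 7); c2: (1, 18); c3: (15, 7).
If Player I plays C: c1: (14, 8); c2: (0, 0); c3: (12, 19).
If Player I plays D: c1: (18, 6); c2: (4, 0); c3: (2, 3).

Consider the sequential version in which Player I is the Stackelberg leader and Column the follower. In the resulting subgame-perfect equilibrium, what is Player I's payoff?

18

Work backward from Column's decision.
- A: Column compares 16, 13, 18 and picks c3; Player I would get 0.
- B: Column compares 7, 18, 7 and picks c2; Player I would get 1.
- C: Column compares 8, 0, 19 and picks c3; Player I would get 12.
- D: Column compares 6, 0, 3 and picks c1; Player I would get 18.
Maximizing over 0, 1, 12, 18, Player I chooses D. Subgame-perfect outcome: (D, c1) with payoffs (18, 6).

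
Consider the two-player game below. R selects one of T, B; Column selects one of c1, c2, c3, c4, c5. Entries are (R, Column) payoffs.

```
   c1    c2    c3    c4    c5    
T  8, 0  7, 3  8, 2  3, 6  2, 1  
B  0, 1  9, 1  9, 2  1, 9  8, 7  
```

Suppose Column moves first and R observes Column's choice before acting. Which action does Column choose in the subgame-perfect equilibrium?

c5

R best-responds to each possible Column move:
- c1 → R plays T (best of 8, 0); Column gets 0.
- c2 → R plays B (best of 7, 9); Column gets 1.
- c3 → R plays B (best of 8, 9); Column gets 2.
- c4 → R plays T (best of 3, 1); Column gets 6.
- c5 → R plays B (best of 2, 8); Column gets 7.
Among 0, 1, 2, 6, 7, the best is 7 at c5. Subgame-perfect outcome: (B, c5) with payoffs (8, 7).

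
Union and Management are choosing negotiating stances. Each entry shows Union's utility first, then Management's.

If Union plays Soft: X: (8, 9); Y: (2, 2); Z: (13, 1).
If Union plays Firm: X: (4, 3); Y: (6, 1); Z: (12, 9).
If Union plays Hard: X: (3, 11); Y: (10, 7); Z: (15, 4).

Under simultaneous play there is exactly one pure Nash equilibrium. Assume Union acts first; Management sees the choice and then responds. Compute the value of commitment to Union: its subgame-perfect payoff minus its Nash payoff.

4

Solve by backward induction (Union leads).
- Soft: Management compares 9, 2, 1 and picks X; Union would get 8.
- Firm: Management compares 3, 1, 9 and picks Z; Union would get 12.
- Hard: Management compares 11, 7, 4 and picks X; Union would get 3.
Union's induced payoffs are 8, 12, 3, so Union commits to Firm. Subgame-perfect outcome: (Firm, Z) with payoffs (12, 9).
For the simultaneous game, intersect best replies.
Union's best replies: X→Soft; Y→Hard; Z→Hard.
Management's best replies: Soft→X; Firm→Z; Hard→X.
Only (Soft, X) has each player best-responding; Nash payoffs (8, 9).
Union's commitment gain: 12 − 8 = 4.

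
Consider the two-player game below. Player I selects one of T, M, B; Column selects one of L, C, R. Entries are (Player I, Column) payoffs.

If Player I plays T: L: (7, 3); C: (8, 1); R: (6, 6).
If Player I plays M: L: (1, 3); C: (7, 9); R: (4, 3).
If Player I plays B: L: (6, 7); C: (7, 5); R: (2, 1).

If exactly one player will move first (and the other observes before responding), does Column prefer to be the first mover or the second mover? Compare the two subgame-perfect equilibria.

If Player I leads: Column's best replies are T→R, M→C, B→L; Player I's induced payoffs 6, 7, 6; outcome (M, C), payoffs (7, 9).
If Column leads: Player I's best replies are L→T, C→T, R→T; Column's induced payoffs 3, 1, 6; outcome (T, R), payoffs (6, 6).
Column gets 6 moving first and 9 moving second, so Column prefers to move second.

second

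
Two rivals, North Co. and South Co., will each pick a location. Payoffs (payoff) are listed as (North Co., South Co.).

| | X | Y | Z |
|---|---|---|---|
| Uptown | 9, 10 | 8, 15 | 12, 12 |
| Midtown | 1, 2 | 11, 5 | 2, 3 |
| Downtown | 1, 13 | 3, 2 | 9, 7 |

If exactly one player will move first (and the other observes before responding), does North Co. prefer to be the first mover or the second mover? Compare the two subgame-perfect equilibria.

If North Co. leads: South Co.'s best replies are Uptown→Y, Midtown→Y, Downtown→X; North Co.'s induced payoffs 8, 11, 1; outcome (Midtown, Y), payoffs (11, 5).
If South Co. leads: North Co.'s best replies are X→Uptown, Y→Midtown, Z→Uptown; South Co.'s induced payoffs 10, 5, 12; outcome (Uptown, Z), payoffs (12, 12).
North Co. gets 11 moving first and 12 moving second, so North Co. prefers to move second.

second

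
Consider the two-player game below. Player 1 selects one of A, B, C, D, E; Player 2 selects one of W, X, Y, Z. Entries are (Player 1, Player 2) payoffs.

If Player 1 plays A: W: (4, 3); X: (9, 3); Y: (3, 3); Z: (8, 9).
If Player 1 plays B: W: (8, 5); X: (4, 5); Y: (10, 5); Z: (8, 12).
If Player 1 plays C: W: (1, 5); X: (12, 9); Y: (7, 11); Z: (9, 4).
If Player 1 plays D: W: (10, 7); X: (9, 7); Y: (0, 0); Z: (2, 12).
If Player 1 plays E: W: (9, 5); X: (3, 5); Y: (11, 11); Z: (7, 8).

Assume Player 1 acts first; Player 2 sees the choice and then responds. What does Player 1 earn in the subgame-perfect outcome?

Work backward from Player 2's decision.
- A: BR = Z, leader payoff 8.
- B: BR = Z, leader payoff 8.
- C: BR = Y, leader payoff 7.
- D: BR = Z, leader payoff 2.
- E: BR = Y, leader payoff 11.
Maximizing over 8, 8, 7, 2, 11, Player 1 chooses E. Subgame-perfect outcome: (E, Y) with payoffs (11, 11).

11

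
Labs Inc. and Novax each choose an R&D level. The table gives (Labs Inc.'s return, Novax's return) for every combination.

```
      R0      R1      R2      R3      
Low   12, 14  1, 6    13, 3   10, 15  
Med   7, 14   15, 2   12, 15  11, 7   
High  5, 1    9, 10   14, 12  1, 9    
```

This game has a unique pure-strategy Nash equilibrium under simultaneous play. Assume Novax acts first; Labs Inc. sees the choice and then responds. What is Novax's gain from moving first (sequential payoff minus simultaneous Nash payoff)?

2

Backward induction with Novax moving first.
- R0 → Labs Inc. plays Low (best of 12, 7, 5); Novax gets 14.
- R1 → Labs Inc. plays Med (best of 1, 15, 9); Novax gets 2.
- R2 → Labs Inc. plays High (best of 13, 12, 14); Novax gets 12.
- R3 → Labs Inc. plays Med (best of 10, 11, 1); Novax gets 7.
Novax's induced payoffs are 14, 2, 12, 7, so Novax commits to R0. Subgame-perfect outcome: (Low, R0) with payoffs (12, 14).
For the simultaneous game, intersect best replies.
Labs Inc.'s best replies: R0→Low; R1→Med; R2→High; R3→Med.
Novax's best replies: Low→R3; Med→R2; High→R2.
Only (High, R2) has each player best-responding; Nash payoffs (14, 12).
Novax's commitment gain: 14 − 12 = 2.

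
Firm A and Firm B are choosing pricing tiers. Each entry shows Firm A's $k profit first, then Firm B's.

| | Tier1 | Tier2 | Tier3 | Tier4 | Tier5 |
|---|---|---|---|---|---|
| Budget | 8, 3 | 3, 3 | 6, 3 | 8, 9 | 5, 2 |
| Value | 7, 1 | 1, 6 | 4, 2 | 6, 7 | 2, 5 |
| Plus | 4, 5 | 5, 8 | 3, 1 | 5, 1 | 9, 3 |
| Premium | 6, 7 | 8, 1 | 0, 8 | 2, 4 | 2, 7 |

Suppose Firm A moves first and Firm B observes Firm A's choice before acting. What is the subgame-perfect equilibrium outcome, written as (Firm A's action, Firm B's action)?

Work backward from Firm B's decision.
- Budget: BR = Tier4, leader payoff 8.
- Value: BR = Tier4, leader payoff 6.
- Plus: BR = Tier2, leader payoff 5.
- Premium: BR = Tier3, leader payoff 0.
Firm A's induced payoffs are 8, 6, 5, 0, so Firm A commits to Budget. Subgame-perfect outcome: (Budget, Tier4) with payoffs (8, 9).

(Budget, Tier4)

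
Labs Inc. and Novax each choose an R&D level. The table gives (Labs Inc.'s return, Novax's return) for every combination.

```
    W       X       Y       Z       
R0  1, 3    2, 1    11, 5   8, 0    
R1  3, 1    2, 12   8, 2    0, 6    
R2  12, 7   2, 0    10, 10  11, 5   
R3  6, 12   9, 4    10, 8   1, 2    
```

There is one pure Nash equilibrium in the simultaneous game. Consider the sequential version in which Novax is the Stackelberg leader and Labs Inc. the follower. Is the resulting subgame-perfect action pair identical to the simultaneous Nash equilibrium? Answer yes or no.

Labs Inc. best-responds to each possible Novax move:
- W: BR = R2, leader payoff 7.
- X: BR = R3, leader payoff 4.
- Y: BR = R0, leader payoff 5.
- Z: BR = R2, leader payoff 5.
Novax's induced payoffs are 7, 4, 5, 5, so Novax commits to W. Subgame-perfect outcome: (R2, W) with payoffs (12, 7).
Now find the simultaneous Nash equilibrium.
Labs Inc.'s best replies: W→R2; X→R3; Y→R0; Z→R2.
Novax's best replies: R0→Y; R1→X; R2→Y; R3→W.
The unique mutual best reply is (R0, Y), giving (11, 5).
Sequential outcome (R2, W) differs from the Nash profile (R0, Y).

no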